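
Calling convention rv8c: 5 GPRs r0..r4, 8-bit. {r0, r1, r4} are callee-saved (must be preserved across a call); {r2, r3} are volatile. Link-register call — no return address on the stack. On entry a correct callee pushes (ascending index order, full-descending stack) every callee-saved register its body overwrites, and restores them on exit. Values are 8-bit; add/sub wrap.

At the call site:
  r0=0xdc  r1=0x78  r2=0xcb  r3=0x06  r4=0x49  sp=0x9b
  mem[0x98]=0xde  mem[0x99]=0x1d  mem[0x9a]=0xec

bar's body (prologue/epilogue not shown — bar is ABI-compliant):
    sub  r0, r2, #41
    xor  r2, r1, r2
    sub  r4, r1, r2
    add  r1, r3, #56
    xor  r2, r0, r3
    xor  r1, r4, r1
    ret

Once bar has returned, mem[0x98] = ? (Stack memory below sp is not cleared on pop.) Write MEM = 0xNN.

MEM = 0x49

prologue: push r0 → mem[0x9a]=0xdc, sp=0x9a
prologue: push r1 → mem[0x99]=0x78, sp=0x99
prologue: push r4 → mem[0x98]=0x49, sp=0x98
body[0] sub  r0, r2, #41 → r0=0xa2
body[1] xor  r2, r1, r2 → r2=0xb3
body[2] sub  r4, r1, r2 → r4=0xc5
body[3] add  r1, r3, #56 → r1=0x3e
body[4] xor  r2, r0, r3 → r2=0xa4
body[5] xor  r1, r4, r1 → r1=0xfb
epilogue: pop r4=0x49, sp=0x99
epilogue: pop r1=0x78, sp=0x9a
epilogue: pop r0=0xdc, sp=0x9b
prologue pushed ['r0', 'r1', 'r4'] at ['0x9a', '0x99', '0x98']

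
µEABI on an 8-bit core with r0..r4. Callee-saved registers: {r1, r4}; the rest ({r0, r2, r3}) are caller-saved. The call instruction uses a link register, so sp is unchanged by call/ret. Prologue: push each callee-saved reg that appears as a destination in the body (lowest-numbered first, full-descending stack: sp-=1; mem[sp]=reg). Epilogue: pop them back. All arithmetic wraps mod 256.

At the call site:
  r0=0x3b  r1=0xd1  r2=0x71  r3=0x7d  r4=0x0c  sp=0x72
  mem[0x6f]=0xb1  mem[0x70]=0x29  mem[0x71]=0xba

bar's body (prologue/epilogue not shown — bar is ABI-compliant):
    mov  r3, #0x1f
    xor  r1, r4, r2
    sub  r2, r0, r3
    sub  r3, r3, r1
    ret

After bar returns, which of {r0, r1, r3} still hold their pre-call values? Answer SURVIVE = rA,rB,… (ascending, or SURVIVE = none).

prologue: push r1 → mem[0x71]=0xd1, sp=0x71
body[0] mov  r3, #0x1f → r3=0x1f
body[1] xor  r1, r4, r2 → r1=0x7d
body[2] sub  r2, r0, r3 → r2=0x1c
body[3] sub  r3, r3, r1 → r3=0xa2
epilogue: pop r1=0xd1, sp=0x72
r0: caller-saved, written=False
r1: callee-saved, written=True
r3: caller-saved, written=True

SURVIVE = r0,r1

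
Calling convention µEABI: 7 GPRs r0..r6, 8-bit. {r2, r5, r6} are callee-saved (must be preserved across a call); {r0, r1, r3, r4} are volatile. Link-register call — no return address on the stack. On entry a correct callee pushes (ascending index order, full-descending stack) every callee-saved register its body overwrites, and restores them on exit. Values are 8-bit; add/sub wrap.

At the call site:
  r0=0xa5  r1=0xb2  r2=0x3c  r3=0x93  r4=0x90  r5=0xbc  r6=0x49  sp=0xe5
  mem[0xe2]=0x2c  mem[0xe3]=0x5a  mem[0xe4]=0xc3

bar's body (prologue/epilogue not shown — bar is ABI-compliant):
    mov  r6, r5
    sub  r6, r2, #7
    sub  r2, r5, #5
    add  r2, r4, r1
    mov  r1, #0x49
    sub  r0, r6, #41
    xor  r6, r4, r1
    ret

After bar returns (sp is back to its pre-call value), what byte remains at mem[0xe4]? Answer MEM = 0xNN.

MEM = 0x3c

prologue: push r2 → mem[0xe4]=0x3c, sp=0xe4
prologue: push r6 → mem[0xe3]=0x49, sp=0xe3
body[0] mov  r6, r5 → r6=0xbc
body[1] sub  r6, r2, #7 → r6=0x35
body[2] sub  r2, r5, #5 → r2=0xb7
body[3] add  r2, r4, r1 → r2=0x42
body[4] mov  r1, #0x49 → r1=0x49
body[5] sub  r0, r6, #41 → r0=0x0c
body[6] xor  r6, r4, r1 → r6=0xd9
epilogue: pop r6=0x49, sp=0xe4
epilogue: pop r2=0x3c, sp=0xe5
prologue pushed ['r2', 'r6'] at ['0xe4', '0xe3']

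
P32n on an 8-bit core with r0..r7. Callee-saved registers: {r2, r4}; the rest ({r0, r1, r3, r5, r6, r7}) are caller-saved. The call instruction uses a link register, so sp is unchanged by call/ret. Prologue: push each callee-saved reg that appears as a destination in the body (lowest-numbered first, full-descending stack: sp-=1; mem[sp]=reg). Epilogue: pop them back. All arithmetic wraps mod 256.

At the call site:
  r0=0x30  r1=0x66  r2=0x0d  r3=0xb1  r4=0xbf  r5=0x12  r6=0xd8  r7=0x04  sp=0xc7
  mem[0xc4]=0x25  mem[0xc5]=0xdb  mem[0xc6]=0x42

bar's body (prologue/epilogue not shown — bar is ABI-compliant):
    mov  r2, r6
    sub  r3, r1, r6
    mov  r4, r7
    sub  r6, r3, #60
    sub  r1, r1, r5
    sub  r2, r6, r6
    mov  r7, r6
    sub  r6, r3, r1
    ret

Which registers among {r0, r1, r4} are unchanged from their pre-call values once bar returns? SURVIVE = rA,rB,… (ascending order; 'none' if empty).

SURVIVE = r0,r4

prologue: push r2 → mem[0xc6]=0x0d, sp=0xc6
prologue: push r4 → mem[0xc5]=0xbf, sp=0xc5
body[0] mov  r2, r6 → r2=0xd8
body[1] sub  r3, r1, r6 → r3=0x8e
body[2] mov  r4, r7 → r4=0x04
body[3] sub  r6, r3, #60 → r6=0x52
body[4] sub  r1, r1, r5 → r1=0x54
body[5] sub  r2, r6, r6 → r2=0x00
body[6] mov  r7, r6 → r7=0x52
body[7] sub  r6, r3, r1 → r6=0x3a
epilogue: pop r4=0xbf, sp=0xc6
epilogue: pop r2=0x0d, sp=0xc7
r0: caller-saved, written=False
r1: caller-saved, written=True
r4: callee-saved, written=True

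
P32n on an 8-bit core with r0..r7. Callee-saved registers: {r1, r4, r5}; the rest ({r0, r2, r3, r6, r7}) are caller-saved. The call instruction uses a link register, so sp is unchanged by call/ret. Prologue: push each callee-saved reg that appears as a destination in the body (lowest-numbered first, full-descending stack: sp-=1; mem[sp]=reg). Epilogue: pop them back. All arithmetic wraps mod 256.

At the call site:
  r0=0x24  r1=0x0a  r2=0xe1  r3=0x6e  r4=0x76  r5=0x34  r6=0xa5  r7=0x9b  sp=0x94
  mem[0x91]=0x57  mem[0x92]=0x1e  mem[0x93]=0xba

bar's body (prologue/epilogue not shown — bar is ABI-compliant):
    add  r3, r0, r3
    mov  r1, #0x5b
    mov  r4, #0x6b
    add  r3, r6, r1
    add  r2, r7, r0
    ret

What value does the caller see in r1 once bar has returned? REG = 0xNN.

REG = 0x0a

prologue: push r1 → mem[0x93]=0x0a, sp=0x93
prologue: push r4 → mem[0x92]=0x76, sp=0x92
body[0] add  r3, r0, r3 → r3=0x92
body[1] mov  r1, #0x5b → r1=0x5b
body[2] mov  r4, #0x6b → r4=0x6b
body[3] add  r3, r6, r1 → r3=0x00
body[4] add  r2, r7, r0 → r2=0xbf
epilogue: pop r4=0x76, sp=0x93
epilogue: pop r1=0x0a, sp=0x94
r1 is callee-saved → restored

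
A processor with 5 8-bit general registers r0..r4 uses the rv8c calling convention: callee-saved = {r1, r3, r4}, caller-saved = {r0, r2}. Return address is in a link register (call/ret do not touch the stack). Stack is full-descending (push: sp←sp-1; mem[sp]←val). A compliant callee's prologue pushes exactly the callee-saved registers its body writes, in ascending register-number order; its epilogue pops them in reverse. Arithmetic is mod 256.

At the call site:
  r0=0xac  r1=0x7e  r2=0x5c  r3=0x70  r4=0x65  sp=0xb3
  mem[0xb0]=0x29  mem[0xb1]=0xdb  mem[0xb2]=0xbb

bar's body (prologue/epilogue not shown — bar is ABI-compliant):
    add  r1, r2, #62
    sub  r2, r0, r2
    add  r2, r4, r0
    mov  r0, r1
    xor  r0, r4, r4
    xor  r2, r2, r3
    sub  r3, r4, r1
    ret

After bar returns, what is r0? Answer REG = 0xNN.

prologue: push r1 -> mem[0xb2]=0x7e, sp=0xb2
prologue: push r3 -> mem[0xb1]=0x70, sp=0xb1
body[0] add  r1, r2, #62 -> r1=0x9a
body[1] sub  r2, r0, r2 -> r2=0x50
body[2] add  r2, r4, r0 -> r2=0x11
body[3] mov  r0, r1 -> r0=0x9a
body[4] xor  r0, r4, r4 -> r0=0x00
body[5] xor  r2, r2, r3 -> r2=0x61
body[6] sub  r3, r4, r1 -> r3=0xcb
epilogue: pop r3=0x70, sp=0xb2
epilogue: pop r1=0x7e, sp=0xb3
r0 is caller-saved -> body value

REG = 0x00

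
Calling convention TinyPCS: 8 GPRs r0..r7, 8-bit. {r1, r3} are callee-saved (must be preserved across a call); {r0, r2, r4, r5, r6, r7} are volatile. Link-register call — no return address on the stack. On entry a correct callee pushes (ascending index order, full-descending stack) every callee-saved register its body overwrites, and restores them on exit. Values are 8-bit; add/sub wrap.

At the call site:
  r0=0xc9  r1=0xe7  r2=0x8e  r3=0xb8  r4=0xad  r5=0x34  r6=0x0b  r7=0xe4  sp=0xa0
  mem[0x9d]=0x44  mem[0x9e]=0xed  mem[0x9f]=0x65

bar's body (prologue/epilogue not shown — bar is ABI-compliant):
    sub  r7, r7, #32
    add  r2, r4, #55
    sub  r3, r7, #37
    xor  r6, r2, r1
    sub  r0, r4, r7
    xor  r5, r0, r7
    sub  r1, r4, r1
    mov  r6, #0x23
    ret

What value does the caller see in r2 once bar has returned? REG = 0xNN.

REG = 0xe4

prologue: push r1 → mem[0x9f]=0xe7, sp=0x9f
prologue: push r3 → mem[0x9e]=0xb8, sp=0x9e
body[0] sub  r7, r7, #32 → r7=0xc4
body[1] add  r2, r4, #55 → r2=0xe4
body[2] sub  r3, r7, #37 → r3=0x9f
body[3] xor  r6, r2, r1 → r6=0x03
body[4] sub  r0, r4, r7 → r0=0xe9
body[5] xor  r5, r0, r7 → r5=0x2d
body[6] sub  r1, r4, r1 → r1=0xc6
body[7] mov  r6, #0x23 → r6=0x23
epilogue: pop r3=0xb8, sp=0x9f
epilogue: pop r1=0xe7, sp=0xa0
r2 is caller-saved → body value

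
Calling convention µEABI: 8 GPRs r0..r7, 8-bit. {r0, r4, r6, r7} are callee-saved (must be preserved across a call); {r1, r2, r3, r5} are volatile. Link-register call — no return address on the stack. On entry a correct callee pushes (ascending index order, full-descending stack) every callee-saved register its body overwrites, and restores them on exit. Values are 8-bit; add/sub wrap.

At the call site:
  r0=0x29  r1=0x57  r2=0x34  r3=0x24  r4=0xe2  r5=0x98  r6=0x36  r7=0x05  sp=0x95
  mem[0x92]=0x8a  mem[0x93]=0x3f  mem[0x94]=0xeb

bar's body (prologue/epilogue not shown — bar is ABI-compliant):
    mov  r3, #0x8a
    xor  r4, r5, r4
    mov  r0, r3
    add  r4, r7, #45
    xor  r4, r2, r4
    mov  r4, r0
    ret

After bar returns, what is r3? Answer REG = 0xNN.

REG = 0x8a

prologue: push r0 -> mem[0x94]=0x29, sp=0x94
prologue: push r4 -> mem[0x93]=0xe2, sp=0x93
body[0] mov  r3, #0x8a -> r3=0x8a
body[1] xor  r4, r5, r4 -> r4=0x7a
body[2] mov  r0, r3 -> r0=0x8a
body[3] add  r4, r7, #45 -> r4=0x32
body[4] xor  r4, r2, r4 -> r4=0x06
body[5] mov  r4, r0 -> r4=0x8a
epilogue: pop r4=0xe2, sp=0x94
epilogue: pop r0=0x29, sp=0x95
r3 is caller-saved -> body value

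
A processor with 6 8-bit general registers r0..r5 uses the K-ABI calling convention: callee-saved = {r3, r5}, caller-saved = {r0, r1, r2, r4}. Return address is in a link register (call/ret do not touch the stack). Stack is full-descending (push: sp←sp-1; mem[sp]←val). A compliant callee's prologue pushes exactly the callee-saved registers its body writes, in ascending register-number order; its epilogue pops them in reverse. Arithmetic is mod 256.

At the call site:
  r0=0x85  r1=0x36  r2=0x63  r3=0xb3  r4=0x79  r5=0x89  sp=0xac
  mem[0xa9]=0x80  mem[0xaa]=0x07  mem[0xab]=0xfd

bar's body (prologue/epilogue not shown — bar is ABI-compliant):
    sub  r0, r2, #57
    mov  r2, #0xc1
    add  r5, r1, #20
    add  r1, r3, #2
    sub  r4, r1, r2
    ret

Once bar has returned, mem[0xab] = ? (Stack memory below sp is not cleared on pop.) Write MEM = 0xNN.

prologue: push r5 → mem[0xab]=0x89, sp=0xab
body[0] sub  r0, r2, #57 → r0=0x2a
body[1] mov  r2, #0xc1 → r2=0xc1
body[2] add  r5, r1, #20 → r5=0x4a
body[3] add  r1, r3, #2 → r1=0xb5
body[4] sub  r4, r1, r2 → r4=0xf4
epilogue: pop r5=0x89, sp=0xac
prologue pushed ['r5'] at ['0xab']

MEM = 0x89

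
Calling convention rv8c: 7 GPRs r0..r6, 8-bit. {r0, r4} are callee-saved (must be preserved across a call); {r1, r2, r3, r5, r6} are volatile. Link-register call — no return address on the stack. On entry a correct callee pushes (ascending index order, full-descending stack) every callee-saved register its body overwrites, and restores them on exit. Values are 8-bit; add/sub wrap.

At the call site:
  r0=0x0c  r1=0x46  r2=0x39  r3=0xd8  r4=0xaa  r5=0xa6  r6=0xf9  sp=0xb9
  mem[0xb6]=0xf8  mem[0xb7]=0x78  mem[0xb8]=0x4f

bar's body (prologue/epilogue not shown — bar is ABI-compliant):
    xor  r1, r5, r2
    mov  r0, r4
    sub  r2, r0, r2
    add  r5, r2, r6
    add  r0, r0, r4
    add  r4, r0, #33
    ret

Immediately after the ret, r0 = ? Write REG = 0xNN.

prologue: push r0 → mem[0xb8]=0x0c, sp=0xb8
prologue: push r4 → mem[0xb7]=0xaa, sp=0xb7
body[0] xor  r1, r5, r2 → r1=0x9f
body[1] mov  r0, r4 → r0=0xaa
body[2] sub  r2, r0, r2 → r2=0x71
body[3] add  r5, r2, r6 → r5=0x6a
body[4] add  r0, r0, r4 → r0=0x54
body[5] add  r4, r0, #33 → r4=0x75
epilogue: pop r4=0xaa, sp=0xb8
epilogue: pop r0=0x0c, sp=0xb9
r0 is callee-saved → restored

REG = 0x0c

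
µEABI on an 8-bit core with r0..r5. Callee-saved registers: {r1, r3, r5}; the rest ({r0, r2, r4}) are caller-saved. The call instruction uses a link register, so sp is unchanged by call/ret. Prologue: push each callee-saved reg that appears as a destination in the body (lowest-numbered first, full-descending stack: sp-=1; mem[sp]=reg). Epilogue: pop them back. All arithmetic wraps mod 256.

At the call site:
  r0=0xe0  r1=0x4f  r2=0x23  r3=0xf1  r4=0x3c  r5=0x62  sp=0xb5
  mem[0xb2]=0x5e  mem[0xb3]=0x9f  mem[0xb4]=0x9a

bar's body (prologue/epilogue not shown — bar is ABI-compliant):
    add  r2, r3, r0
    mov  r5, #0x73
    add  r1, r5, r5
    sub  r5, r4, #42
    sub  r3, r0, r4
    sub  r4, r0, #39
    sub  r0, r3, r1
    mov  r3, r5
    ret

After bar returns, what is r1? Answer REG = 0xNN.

prologue: push r1 → mem[0xb4]=0x4f, sp=0xb4
prologue: push r3 → mem[0xb3]=0xf1, sp=0xb3
prologue: push r5 → mem[0xb2]=0x62, sp=0xb2
body[0] add  r2, r3, r0 → r2=0xd1
body[1] mov  r5, #0x73 → r5=0x73
body[2] add  r1, r5, r5 → r1=0xe6
body[3] sub  r5, r4, #42 → r5=0x12
body[4] sub  r3, r0, r4 → r3=0xa4
body[5] sub  r4, r0, #39 → r4=0xb9
body[6] sub  r0, r3, r1 → r0=0xbe
body[7] mov  r3, r5 → r3=0x12
epilogue: pop r5=0x62, sp=0xb3
epilogue: pop r3=0xf1, sp=0xb4
epilogue: pop r1=0x4f, sp=0xb5
r1 is callee-saved → restored

REG = 0x4f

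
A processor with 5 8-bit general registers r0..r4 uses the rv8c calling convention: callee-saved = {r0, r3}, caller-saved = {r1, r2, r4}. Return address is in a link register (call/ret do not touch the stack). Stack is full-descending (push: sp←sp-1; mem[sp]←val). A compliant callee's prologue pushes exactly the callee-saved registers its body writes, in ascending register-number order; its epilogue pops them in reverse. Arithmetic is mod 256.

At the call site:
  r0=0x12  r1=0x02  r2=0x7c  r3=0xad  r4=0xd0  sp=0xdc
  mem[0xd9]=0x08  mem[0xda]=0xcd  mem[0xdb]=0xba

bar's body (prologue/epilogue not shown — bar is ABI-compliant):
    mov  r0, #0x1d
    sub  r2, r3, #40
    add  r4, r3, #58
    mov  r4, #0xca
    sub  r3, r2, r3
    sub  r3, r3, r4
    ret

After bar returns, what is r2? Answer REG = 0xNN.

prologue: push r0 → mem[0xdb]=0x12, sp=0xdb
prologue: push r3 → mem[0xda]=0xad, sp=0xda
body[0] mov  r0, #0x1d → r0=0x1d
body[1] sub  r2, r3, #40 → r2=0x85
body[2] add  r4, r3, #58 → r4=0xe7
body[3] mov  r4, #0xca → r4=0xca
body[4] sub  r3, r2, r3 → r3=0xd8
body[5] sub  r3, r3, r4 → r3=0x0e
epilogue: pop r3=0xad, sp=0xdb
epilogue: pop r0=0x12, sp=0xdc
r2 is caller-saved → body value

REG = 0x85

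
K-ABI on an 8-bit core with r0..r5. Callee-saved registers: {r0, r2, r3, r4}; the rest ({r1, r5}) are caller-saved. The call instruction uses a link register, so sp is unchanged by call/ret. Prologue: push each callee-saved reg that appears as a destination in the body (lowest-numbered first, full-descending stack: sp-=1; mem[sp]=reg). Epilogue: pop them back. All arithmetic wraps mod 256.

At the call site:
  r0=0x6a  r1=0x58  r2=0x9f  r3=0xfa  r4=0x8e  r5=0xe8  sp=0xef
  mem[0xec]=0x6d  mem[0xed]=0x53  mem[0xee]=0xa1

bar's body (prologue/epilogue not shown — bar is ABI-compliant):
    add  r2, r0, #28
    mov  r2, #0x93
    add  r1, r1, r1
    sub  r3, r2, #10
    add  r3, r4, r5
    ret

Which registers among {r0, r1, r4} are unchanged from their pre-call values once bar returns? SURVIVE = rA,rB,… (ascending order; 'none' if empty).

SURVIVE = r0,r4

prologue: push r2 -> mem[0xee]=0x9f, sp=0xee
prologue: push r3 -> mem[0xed]=0xfa, sp=0xed
body[0] add  r2, r0, #28 -> r2=0x86
body[1] mov  r2, #0x93 -> r2=0x93
body[2] add  r1, r1, r1 -> r1=0xb0
body[3] sub  r3, r2, #10 -> r3=0x89
body[4] add  r3, r4, r5 -> r3=0x76
epilogue: pop r3=0xfa, sp=0xee
epilogue: pop r2=0x9f, sp=0xef
r0: callee-saved, written=False
r1: caller-saved, written=True
r4: callee-saved, written=False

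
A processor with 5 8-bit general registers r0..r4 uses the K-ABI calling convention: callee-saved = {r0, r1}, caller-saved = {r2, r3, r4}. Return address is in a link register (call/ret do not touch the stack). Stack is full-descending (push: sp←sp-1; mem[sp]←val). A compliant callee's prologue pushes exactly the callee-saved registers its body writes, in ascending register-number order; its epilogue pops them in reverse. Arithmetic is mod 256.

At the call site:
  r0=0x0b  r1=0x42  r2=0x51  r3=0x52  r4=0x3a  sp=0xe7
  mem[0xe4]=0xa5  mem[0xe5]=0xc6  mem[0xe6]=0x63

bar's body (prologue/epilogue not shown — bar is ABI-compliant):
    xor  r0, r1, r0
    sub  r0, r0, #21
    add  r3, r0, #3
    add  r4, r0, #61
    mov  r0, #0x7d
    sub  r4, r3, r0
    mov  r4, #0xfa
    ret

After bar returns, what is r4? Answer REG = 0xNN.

prologue: push r0 -> mem[0xe6]=0x0b, sp=0xe6
body[0] xor  r0, r1, r0 -> r0=0x49
body[1] sub  r0, r0, #21 -> r0=0x34
body[2] add  r3, r0, #3 -> r3=0x37
body[3] add  r4, r0, #61 -> r4=0x71
body[4] mov  r0, #0x7d -> r0=0x7d
body[5] sub  r4, r3, r0 -> r4=0xba
body[6] mov  r4, #0xfa -> r4=0xfa
epilogue: pop r0=0x0b, sp=0xe7
r4 is caller-saved -> body value

REG = 0xfa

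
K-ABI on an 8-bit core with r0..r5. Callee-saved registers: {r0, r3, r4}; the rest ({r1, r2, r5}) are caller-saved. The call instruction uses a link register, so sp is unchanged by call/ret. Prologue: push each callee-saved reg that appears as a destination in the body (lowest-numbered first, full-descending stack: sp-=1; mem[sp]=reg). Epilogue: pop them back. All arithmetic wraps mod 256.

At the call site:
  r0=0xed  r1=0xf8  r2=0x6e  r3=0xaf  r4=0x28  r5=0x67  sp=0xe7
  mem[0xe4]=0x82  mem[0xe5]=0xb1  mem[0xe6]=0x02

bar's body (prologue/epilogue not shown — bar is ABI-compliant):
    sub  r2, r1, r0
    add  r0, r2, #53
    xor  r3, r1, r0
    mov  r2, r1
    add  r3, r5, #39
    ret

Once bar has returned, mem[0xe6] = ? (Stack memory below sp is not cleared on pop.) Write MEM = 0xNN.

prologue: push r0 → mem[0xe6]=0xed, sp=0xe6
prologue: push r3 → mem[0xe5]=0xaf, sp=0xe5
body[0] sub  r2, r1, r0 → r2=0x0b
body[1] add  r0, r2, #53 → r0=0x40
body[2] xor  r3, r1, r0 → r3=0xb8
body[3] mov  r2, r1 → r2=0xf8
body[4] add  r3, r5, #39 → r3=0x8e
epilogue: pop r3=0xaf, sp=0xe6
epilogue: pop r0=0xed, sp=0xe7
prologue pushed ['r0', 'r3'] at ['0xe6', '0xe5']

MEM = 0xed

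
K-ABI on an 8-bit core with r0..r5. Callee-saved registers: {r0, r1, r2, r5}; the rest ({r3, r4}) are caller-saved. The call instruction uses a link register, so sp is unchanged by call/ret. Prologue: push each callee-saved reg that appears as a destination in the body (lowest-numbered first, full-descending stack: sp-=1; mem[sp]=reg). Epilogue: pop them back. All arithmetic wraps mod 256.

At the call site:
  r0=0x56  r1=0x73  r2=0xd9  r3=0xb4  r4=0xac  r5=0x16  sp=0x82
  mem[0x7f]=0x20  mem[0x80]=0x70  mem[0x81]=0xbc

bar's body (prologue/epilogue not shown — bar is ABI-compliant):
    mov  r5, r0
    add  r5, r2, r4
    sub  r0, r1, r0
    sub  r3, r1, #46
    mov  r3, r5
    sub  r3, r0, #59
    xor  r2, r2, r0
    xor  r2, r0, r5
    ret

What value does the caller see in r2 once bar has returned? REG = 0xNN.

REG = 0xd9

prologue: push r0 → mem[0x81]=0x56, sp=0x81
prologue: push r2 → mem[0x80]=0xd9, sp=0x80
prologue: push r5 → mem[0x7f]=0x16, sp=0x7f
body[0] mov  r5, r0 → r5=0x56
body[1] add  r5, r2, r4 → r5=0x85
body[2] sub  r0, r1, r0 → r0=0x1d
body[3] sub  r3, r1, #46 → r3=0x45
body[4] mov  r3, r5 → r3=0x85
body[5] sub  r3, r0, #59 → r3=0xe2
body[6] xor  r2, r2, r0 → r2=0xc4
body[7] xor  r2, r0, r5 → r2=0x98
epilogue: pop r5=0x16, sp=0x80
epilogue: pop r2=0xd9, sp=0x81
epilogue: pop r0=0x56, sp=0x82
r2 is callee-saved → restored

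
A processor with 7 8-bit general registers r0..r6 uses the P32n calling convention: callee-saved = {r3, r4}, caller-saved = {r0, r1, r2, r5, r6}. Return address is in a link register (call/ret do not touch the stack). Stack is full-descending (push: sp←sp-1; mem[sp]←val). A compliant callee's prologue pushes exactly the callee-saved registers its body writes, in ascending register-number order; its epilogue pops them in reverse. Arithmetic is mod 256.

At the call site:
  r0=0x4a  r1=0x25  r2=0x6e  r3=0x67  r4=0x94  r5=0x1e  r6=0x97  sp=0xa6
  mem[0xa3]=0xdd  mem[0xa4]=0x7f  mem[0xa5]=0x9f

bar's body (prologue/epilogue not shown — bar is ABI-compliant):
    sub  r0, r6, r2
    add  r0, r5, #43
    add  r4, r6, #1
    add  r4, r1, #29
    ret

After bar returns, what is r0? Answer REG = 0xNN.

prologue: push r4 -> mem[0xa5]=0x94, sp=0xa5
body[0] sub  r0, r6, r2 -> r0=0x29
body[1] add  r0, r5, #43 -> r0=0x49
body[2] add  r4, r6, #1 -> r4=0x98
body[3] add  r4, r1, #29 -> r4=0x42
epilogue: pop r4=0x94, sp=0xa6
r0 is caller-saved -> body value

REG = 0x49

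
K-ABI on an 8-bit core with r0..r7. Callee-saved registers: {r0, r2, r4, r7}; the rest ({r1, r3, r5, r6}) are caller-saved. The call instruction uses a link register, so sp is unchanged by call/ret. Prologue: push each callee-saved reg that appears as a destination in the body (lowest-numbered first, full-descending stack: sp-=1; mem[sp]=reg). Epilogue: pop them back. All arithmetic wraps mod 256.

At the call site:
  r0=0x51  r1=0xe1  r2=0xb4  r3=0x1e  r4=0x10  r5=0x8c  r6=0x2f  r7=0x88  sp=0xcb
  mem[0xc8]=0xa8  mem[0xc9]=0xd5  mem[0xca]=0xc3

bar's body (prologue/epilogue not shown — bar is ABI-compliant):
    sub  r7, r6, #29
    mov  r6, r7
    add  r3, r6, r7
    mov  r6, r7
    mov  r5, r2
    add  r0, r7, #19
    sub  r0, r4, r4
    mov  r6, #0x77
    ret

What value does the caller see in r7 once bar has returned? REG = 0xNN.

REG = 0x88

prologue: push r0 → mem[0xca]=0x51, sp=0xca
prologue: push r7 → mem[0xc9]=0x88, sp=0xc9
body[0] sub  r7, r6, #29 → r7=0x12
body[1] mov  r6, r7 → r6=0x12
body[2] add  r3, r6, r7 → r3=0x24
body[3] mov  r6, r7 → r6=0x12
body[4] mov  r5, r2 → r5=0xb4
body[5] add  r0, r7, #19 → r0=0x25
body[6] sub  r0, r4, r4 → r0=0x00
body[7] mov  r6, #0x77 → r6=0x77
epilogue: pop r7=0x88, sp=0xca
epilogue: pop r0=0x51, sp=0xcb
r7 is callee-saved → restored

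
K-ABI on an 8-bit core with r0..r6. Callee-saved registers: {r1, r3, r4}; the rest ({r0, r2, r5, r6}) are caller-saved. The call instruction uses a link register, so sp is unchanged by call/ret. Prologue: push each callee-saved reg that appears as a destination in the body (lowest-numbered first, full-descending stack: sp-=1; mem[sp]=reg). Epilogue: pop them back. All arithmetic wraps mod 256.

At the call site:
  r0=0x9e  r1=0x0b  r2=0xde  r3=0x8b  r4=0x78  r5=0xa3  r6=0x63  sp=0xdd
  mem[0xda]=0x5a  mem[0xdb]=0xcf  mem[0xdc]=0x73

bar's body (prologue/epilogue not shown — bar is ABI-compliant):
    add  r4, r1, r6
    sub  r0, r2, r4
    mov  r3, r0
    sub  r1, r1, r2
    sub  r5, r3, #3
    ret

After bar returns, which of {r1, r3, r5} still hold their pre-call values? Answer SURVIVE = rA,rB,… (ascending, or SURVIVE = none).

SURVIVE = r1,r3

prologue: push r1 -> mem[0xdc]=0x0b, sp=0xdc
prologue: push r3 -> mem[0xdb]=0x8b, sp=0xdb
prologue: push r4 -> mem[0xda]=0x78, sp=0xda
body[0] add  r4, r1, r6 -> r4=0x6e
body[1] sub  r0, r2, r4 -> r0=0x70
body[2] mov  r3, r0 -> r3=0x70
body[3] sub  r1, r1, r2 -> r1=0x2d
body[4] sub  r5, r3, #3 -> r5=0x6d
epilogue: pop r4=0x78, sp=0xdb
epilogue: pop r3=0x8b, sp=0xdc
epilogue: pop r1=0x0b, sp=0xdd
r1: callee-saved, written=True
r3: callee-saved, written=True
r5: caller-saved, written=True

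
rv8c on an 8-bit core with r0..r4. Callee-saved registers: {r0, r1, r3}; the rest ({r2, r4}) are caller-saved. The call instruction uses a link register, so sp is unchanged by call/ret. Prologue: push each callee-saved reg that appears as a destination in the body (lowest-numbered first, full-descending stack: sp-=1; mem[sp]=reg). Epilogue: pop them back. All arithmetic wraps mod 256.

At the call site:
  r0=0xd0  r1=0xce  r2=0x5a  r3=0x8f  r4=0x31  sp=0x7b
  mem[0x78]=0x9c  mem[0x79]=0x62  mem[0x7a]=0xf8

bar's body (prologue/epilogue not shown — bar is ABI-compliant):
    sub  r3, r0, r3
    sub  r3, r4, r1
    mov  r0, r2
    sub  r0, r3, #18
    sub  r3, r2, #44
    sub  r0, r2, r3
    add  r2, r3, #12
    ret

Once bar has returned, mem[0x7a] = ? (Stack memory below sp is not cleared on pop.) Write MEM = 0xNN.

prologue: push r0 -> mem[0x7a]=0xd0, sp=0x7a
prologue: push r3 -> mem[0x79]=0x8f, sp=0x79
body[0] sub  r3, r0, r3 -> r3=0x41
body[1] sub  r3, r4, r1 -> r3=0x63
body[2] mov  r0, r2 -> r0=0x5a
body[3] sub  r0, r3, #18 -> r0=0x51
body[4] sub  r3, r2, #44 -> r3=0x2e
body[5] sub  r0, r2, r3 -> r0=0x2c
body[6] add  r2, r3, #12 -> r2=0x3a
epilogue: pop r3=0x8f, sp=0x7a
epilogue: pop r0=0xd0, sp=0x7b
prologue pushed ['r0', 'r3'] at ['0x7a', '0x79']

MEM = 0xd0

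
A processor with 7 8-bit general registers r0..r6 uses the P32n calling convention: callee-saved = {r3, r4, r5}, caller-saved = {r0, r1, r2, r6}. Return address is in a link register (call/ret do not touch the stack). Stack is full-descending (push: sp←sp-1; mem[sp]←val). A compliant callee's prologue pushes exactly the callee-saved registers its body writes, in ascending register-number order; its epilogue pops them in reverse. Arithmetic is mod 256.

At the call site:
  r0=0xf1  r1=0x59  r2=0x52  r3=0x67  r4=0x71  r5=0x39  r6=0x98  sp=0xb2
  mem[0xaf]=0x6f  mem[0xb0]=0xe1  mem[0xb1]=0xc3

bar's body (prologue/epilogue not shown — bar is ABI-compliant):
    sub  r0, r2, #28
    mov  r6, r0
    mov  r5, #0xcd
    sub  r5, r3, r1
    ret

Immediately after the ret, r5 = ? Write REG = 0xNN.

prologue: push r5 → mem[0xb1]=0x39, sp=0xb1
body[0] sub  r0, r2, #28 → r0=0x36
body[1] mov  r6, r0 → r6=0x36
body[2] mov  r5, #0xcd → r5=0xcd
body[3] sub  r5, r3, r1 → r5=0x0e
epilogue: pop r5=0x39, sp=0xb2
r5 is callee-saved → restored

REG = 0x39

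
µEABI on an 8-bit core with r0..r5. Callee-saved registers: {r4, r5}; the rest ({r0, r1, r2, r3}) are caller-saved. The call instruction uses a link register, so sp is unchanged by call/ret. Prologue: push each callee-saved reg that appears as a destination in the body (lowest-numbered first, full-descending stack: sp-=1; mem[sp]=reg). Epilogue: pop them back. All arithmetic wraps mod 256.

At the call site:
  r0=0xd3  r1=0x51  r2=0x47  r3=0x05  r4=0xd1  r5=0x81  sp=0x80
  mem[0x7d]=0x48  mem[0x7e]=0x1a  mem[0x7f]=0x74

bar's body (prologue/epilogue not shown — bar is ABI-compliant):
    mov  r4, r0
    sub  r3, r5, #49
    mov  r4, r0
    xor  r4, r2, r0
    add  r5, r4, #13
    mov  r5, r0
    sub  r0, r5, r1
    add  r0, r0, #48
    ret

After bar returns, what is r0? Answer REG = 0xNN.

REG = 0xb2

prologue: push r4 → mem[0x7f]=0xd1, sp=0x7f
prologue: push r5 → mem[0x7e]=0x81, sp=0x7e
body[0] mov  r4, r0 → r4=0xd3
body[1] sub  r3, r5, #49 → r3=0x50
body[2] mov  r4, r0 → r4=0xd3
body[3] xor  r4, r2, r0 → r4=0x94
body[4] add  r5, r4, #13 → r5=0xa1
body[5] mov  r5, r0 → r5=0xd3
body[6] sub  r0, r5, r1 → r0=0x82
body[7] add  r0, r0, #48 → r0=0xb2
epilogue: pop r5=0x81, sp=0x7f
epilogue: pop r4=0xd1, sp=0x80
r0 is caller-saved → body value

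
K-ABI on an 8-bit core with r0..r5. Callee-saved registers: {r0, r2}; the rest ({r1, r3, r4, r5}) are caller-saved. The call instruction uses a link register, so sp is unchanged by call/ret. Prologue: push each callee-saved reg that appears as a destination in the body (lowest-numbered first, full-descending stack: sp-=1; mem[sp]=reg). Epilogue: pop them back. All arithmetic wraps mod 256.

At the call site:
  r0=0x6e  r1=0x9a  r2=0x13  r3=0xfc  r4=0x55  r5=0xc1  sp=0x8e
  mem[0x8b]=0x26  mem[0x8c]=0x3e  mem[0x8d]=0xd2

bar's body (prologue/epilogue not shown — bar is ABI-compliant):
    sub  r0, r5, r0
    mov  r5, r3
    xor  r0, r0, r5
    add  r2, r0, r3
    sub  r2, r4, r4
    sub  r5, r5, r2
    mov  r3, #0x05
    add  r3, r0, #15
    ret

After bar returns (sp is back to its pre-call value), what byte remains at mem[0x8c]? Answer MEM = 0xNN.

prologue: push r0 -> mem[0x8d]=0x6e, sp=0x8d
prologue: push r2 -> mem[0x8c]=0x13, sp=0x8c
body[0] sub  r0, r5, r0 -> r0=0x53
body[1] mov  r5, r3 -> r5=0xfc
body[2] xor  r0, r0, r5 -> r0=0xaf
body[3] add  r2, r0, r3 -> r2=0xab
body[4] sub  r2, r4, r4 -> r2=0x00
body[5] sub  r5, r5, r2 -> r5=0xfc
body[6] mov  r3, #0x05 -> r3=0x05
body[7] add  r3, r0, #15 -> r3=0xbe
epilogue: pop r2=0x13, sp=0x8d
epilogue: pop r0=0x6e, sp=0x8e
prologue pushed ['r0', 'r2'] at ['0x8d', '0x8c']

MEM = 0x13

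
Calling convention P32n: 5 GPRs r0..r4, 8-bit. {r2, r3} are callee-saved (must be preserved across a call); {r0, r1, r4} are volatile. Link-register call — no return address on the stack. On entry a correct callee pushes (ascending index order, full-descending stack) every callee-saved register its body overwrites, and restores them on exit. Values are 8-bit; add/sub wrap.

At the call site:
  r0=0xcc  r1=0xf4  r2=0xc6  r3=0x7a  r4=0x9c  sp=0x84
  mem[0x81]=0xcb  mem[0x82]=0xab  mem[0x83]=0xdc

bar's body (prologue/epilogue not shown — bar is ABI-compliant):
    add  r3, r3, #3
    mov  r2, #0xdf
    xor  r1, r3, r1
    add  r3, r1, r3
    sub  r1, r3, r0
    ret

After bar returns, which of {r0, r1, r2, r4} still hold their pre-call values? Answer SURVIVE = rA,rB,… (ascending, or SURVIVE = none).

SURVIVE = r0,r2,r4

prologue: push r2 -> mem[0x83]=0xc6, sp=0x83
prologue: push r3 -> mem[0x82]=0x7a, sp=0x82
body[0] add  r3, r3, #3 -> r3=0x7d
body[1] mov  r2, #0xdf -> r2=0xdf
body[2] xor  r1, r3, r1 -> r1=0x89
body[3] add  r3, r1, r3 -> r3=0x06
body[4] sub  r1, r3, r0 -> r1=0x3a
epilogue: pop r3=0x7a, sp=0x83
epilogue: pop r2=0xc6, sp=0x84
r0: caller-saved, written=False
r1: caller-saved, written=True
r2: callee-saved, written=True
r4: caller-saved, written=False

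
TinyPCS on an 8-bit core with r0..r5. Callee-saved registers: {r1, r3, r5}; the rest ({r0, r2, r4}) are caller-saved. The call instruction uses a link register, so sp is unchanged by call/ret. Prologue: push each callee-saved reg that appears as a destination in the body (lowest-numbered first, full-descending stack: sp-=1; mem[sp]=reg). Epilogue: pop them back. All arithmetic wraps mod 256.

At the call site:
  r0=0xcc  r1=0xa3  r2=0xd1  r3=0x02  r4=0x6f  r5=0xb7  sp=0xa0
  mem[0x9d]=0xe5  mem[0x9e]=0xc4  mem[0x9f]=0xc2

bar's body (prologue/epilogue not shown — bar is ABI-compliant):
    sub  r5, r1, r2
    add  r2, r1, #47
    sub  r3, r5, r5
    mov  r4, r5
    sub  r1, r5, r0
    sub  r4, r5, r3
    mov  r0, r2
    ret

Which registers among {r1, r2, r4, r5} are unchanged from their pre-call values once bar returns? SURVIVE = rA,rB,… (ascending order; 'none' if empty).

prologue: push r1 → mem[0x9f]=0xa3, sp=0x9f
prologue: push r3 → mem[0x9e]=0x02, sp=0x9e
prologue: push r5 → mem[0x9d]=0xb7, sp=0x9d
body[0] sub  r5, r1, r2 → r5=0xd2
body[1] add  r2, r1, #47 → r2=0xd2
body[2] sub  r3, r5, r5 → r3=0x00
body[3] mov  r4, r5 → r4=0xd2
body[4] sub  r1, r5, r0 → r1=0x06
body[5] sub  r4, r5, r3 → r4=0xd2
body[6] mov  r0, r2 → r0=0xd2
epilogue: pop r5=0xb7, sp=0x9e
epilogue: pop r3=0x02, sp=0x9f
epilogue: pop r1=0xa3, sp=0xa0
r1: callee-saved, written=True
r2: caller-saved, written=True
r4: caller-saved, written=True
r5: callee-saved, written=True

SURVIVE = r1,r5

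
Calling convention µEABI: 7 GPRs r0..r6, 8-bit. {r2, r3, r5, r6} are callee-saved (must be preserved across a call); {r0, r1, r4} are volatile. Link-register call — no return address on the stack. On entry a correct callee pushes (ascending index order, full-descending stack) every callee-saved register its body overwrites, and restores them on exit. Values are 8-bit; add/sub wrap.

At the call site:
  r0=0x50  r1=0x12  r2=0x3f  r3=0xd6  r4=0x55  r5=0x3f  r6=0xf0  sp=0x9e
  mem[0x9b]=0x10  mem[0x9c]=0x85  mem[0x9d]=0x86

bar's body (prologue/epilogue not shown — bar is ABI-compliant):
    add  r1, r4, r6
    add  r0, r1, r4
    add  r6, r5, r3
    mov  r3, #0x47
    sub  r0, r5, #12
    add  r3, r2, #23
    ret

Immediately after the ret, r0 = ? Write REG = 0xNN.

prologue: push r3 -> mem[0x9d]=0xd6, sp=0x9d
prologue: push r6 -> mem[0x9c]=0xf0, sp=0x9c
body[0] add  r1, r4, r6 -> r1=0x45
body[1] add  r0, r1, r4 -> r0=0x9a
body[2] add  r6, r5, r3 -> r6=0x15
body[3] mov  r3, #0x47 -> r3=0x47
body[4] sub  r0, r5, #12 -> r0=0x33
body[5] add  r3, r2, #23 -> r3=0x56
epilogue: pop r6=0xf0, sp=0x9d
epilogue: pop r3=0xd6, sp=0x9e
r0 is caller-saved -> body value

REG = 0x33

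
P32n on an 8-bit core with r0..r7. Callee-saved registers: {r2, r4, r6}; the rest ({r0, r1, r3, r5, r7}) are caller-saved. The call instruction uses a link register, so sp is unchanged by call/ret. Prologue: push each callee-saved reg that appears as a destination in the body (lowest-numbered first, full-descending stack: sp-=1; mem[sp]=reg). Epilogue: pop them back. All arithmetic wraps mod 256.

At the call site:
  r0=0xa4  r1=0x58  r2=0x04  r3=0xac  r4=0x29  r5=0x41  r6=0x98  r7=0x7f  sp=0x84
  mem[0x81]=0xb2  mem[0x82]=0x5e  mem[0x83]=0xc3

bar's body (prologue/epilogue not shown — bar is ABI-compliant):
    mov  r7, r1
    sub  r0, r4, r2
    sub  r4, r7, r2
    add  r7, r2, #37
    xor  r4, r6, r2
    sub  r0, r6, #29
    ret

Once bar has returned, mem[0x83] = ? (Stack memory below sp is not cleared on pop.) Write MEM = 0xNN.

MEM = 0x29

prologue: push r4 -> mem[0x83]=0x29, sp=0x83
body[0] mov  r7, r1 -> r7=0x58
body[1] sub  r0, r4, r2 -> r0=0x25
body[2] sub  r4, r7, r2 -> r4=0x54
body[3] add  r7, r2, #37 -> r7=0x29
body[4] xor  r4, r6, r2 -> r4=0x9c
body[5] sub  r0, r6, #29 -> r0=0x7b
epilogue: pop r4=0x29, sp=0x84
prologue pushed ['r4'] at ['0x83']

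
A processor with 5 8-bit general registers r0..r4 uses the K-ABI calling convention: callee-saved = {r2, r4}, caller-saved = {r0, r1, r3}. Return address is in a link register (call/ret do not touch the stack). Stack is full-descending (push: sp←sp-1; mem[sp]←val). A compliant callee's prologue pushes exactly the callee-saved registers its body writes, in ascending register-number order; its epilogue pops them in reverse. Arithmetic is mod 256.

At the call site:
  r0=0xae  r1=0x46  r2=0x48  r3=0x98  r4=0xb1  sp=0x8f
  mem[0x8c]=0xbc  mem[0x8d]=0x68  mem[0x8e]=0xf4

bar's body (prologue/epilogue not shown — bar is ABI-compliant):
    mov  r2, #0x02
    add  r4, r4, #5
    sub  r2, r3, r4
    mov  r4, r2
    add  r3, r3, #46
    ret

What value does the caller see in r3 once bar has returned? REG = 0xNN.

REG = 0xc6

prologue: push r2 → mem[0x8e]=0x48, sp=0x8e
prologue: push r4 → mem[0x8d]=0xb1, sp=0x8d
body[0] mov  r2, #0x02 → r2=0x02
body[1] add  r4, r4, #5 → r4=0xb6
body[2] sub  r2, r3, r4 → r2=0xe2
body[3] mov  r4, r2 → r4=0xe2
body[4] add  r3, r3, #46 → r3=0xc6
epilogue: pop r4=0xb1, sp=0x8e
epilogue: pop r2=0x48, sp=0x8f
r3 is caller-saved → body value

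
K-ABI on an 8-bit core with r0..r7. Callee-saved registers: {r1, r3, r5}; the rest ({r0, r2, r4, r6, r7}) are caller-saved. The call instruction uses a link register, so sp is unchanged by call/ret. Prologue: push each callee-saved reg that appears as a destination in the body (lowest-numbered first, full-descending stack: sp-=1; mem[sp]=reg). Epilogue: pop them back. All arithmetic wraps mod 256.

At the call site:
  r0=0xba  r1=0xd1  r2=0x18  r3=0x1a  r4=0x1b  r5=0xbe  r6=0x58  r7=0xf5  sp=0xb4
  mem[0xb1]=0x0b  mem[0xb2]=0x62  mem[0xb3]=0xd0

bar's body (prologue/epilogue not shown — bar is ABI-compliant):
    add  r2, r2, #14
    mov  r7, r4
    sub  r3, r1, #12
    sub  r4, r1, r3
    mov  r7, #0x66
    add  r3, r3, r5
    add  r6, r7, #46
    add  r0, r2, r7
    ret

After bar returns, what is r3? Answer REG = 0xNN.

prologue: push r3 → mem[0xb3]=0x1a, sp=0xb3
body[0] add  r2, r2, #14 → r2=0x26
body[1] mov  r7, r4 → r7=0x1b
body[2] sub  r3, r1, #12 → r3=0xc5
body[3] sub  r4, r1, r3 → r4=0x0c
body[4] mov  r7, #0x66 → r7=0x66
body[5] add  r3, r3, r5 → r3=0x83
body[6] add  r6, r7, #46 → r6=0x94
body[7] add  r0, r2, r7 → r0=0x8c
epilogue: pop r3=0x1a, sp=0xb4
r3 is callee-saved → restored

REG = 0x1a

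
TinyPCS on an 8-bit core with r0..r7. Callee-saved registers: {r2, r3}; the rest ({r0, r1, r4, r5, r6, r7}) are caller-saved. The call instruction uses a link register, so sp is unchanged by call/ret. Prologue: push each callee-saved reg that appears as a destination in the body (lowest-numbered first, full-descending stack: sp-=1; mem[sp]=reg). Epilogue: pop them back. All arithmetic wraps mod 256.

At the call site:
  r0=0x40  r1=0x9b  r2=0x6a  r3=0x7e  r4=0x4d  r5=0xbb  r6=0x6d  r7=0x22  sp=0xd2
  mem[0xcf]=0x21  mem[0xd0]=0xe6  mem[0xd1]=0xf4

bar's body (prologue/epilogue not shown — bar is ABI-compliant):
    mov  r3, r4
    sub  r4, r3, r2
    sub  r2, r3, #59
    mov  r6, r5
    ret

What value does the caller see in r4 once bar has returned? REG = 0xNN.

prologue: push r2 → mem[0xd1]=0x6a, sp=0xd1
prologue: push r3 → mem[0xd0]=0x7e, sp=0xd0
body[0] mov  r3, r4 → r3=0x4d
body[1] sub  r4, r3, r2 → r4=0xe3
body[2] sub  r2, r3, #59 → r2=0x12
body[3] mov  r6, r5 → r6=0xbb
epilogue: pop r3=0x7e, sp=0xd1
epilogue: pop r2=0x6a, sp=0xd2
r4 is caller-saved → body value

REG = 0xe3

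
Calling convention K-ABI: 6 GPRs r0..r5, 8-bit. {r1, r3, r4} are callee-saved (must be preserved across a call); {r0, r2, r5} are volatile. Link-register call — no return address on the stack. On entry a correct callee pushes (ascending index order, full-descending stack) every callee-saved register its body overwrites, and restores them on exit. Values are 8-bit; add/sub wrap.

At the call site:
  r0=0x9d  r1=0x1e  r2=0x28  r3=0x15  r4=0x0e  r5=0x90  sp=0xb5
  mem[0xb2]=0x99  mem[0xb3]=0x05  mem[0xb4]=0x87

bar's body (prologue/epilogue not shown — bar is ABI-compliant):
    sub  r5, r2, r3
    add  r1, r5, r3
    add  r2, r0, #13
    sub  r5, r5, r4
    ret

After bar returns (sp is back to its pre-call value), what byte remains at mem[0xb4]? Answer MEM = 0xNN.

prologue: push r1 → mem[0xb4]=0x1e, sp=0xb4
body[0] sub  r5, r2, r3 → r5=0x13
body[1] add  r1, r5, r3 → r1=0x28
body[2] add  r2, r0, #13 → r2=0xaa
body[3] sub  r5, r5, r4 → r5=0x05
epilogue: pop r1=0x1e, sp=0xb5
prologue pushed ['r1'] at ['0xb4']

MEM = 0x1e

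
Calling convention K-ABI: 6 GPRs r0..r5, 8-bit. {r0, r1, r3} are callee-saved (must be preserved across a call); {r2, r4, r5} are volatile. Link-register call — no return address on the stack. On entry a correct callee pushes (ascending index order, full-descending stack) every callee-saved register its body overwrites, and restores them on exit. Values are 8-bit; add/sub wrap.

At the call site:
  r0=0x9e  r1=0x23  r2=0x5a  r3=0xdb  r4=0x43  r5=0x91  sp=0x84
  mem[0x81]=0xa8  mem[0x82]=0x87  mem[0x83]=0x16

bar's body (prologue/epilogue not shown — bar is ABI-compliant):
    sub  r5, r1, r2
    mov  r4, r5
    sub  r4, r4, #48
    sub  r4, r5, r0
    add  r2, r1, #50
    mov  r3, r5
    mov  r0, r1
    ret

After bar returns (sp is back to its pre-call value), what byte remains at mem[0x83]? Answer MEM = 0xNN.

prologue: push r0 -> mem[0x83]=0x9e, sp=0x83
prologue: push r3 -> mem[0x82]=0xdb, sp=0x82
body[0] sub  r5, r1, r2 -> r5=0xc9
body[1] mov  r4, r5 -> r4=0xc9
body[2] sub  r4, r4, #48 -> r4=0x99
body[3] sub  r4, r5, r0 -> r4=0x2b
body[4] add  r2, r1, #50 -> r2=0x55
body[5] mov  r3, r5 -> r3=0xc9
body[6] mov  r0, r1 -> r0=0x23
epilogue: pop r3=0xdb, sp=0x83
epilogue: pop r0=0x9e, sp=0x84
prologue pushed ['r0', 'r3'] at ['0x83', '0x82']

MEM = 0x9e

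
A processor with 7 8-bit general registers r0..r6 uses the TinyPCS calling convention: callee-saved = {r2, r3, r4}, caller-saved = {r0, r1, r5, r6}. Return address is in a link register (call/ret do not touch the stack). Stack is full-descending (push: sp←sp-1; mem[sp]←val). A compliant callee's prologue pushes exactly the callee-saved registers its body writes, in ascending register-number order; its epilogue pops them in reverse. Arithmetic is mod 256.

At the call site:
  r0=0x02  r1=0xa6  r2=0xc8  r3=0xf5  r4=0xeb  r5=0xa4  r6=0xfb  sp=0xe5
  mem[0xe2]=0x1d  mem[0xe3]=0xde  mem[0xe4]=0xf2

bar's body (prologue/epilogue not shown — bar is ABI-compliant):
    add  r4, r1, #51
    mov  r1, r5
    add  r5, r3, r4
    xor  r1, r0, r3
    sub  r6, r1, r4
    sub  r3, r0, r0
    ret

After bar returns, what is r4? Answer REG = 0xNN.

prologue: push r3 -> mem[0xe4]=0xf5, sp=0xe4
prologue: push r4 -> mem[0xe3]=0xeb, sp=0xe3
body[0] add  r4, r1, #51 -> r4=0xd9
body[1] mov  r1, r5 -> r1=0xa4
body[2] add  r5, r3, r4 -> r5=0xce
body[3] xor  r1, r0, r3 -> r1=0xf7
body[4] sub  r6, r1, r4 -> r6=0x1e
body[5] sub  r3, r0, r0 -> r3=0x00
epilogue: pop r4=0xeb, sp=0xe4
epilogue: pop r3=0xf5, sp=0xe5
r4 is callee-saved -> restored

REG = 0xeb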